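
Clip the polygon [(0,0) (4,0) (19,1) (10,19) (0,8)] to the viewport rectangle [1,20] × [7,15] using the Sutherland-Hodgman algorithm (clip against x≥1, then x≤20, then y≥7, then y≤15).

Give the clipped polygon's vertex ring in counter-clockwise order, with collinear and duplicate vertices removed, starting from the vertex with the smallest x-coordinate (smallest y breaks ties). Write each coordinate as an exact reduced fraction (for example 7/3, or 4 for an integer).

1. After x ≥ 1: [(1,0) (4,0) (19,1) (10,19) (1,91/10)]
2. After x ≤ 20: [(1,0) (4,0) (19,1) (10,19) (1,91/10)]
3. After y ≥ 7: [(1,7) (16,7) (10,19) (1,91/10)]
4. After y ≤ 15: [(1,7) (16,7) (12,15) (70/11,15) (1,91/10)]
5. Canonical ring: [(1,7) (16,7) (12,15) (70/11,15) (1,91/10)]

Clipped polygon: [(1,7) (16,7) (12,15) (70/11,15) (1,91/10)]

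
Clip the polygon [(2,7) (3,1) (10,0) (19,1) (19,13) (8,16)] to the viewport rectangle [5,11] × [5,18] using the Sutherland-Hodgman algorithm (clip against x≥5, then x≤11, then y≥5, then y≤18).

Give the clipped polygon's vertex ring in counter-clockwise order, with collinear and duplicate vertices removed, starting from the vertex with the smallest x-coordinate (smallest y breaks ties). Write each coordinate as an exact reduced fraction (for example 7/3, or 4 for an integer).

1. After x ≥ 5: [(5,23/2) (5,5/7) (10,0) (19,1) (19,13) (8,16)]
2. After x ≤ 11: [(5,23/2) (5,5/7) (10,0) (11,1/9) (11,167/11) (8,16)]
3. After y ≥ 5: [(5,23/2) (5,5) (11,5) (11,167/11) (8,16)]
4. After y ≤ 18: [(5,23/2) (5,5) (11,5) (11,167/11) (8,16)]
5. Canonical ring: [(5,5) (11,5) (11,167/11) (8,16) (5,23/2)]

Clipped polygon: [(5,5) (11,5) (11,167/11) (8,16) (5,23/2)]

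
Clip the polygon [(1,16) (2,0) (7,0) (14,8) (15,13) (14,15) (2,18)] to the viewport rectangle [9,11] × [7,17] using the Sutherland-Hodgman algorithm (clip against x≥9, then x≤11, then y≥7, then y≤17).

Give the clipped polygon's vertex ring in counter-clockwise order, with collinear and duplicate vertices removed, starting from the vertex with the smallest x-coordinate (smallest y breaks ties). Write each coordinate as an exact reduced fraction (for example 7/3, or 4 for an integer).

1. After x ≥ 9: [(9,16/7) (14,8) (15,13) (14,15) (9,65/4)]
2. After x ≤ 11: [(9,16/7) (11,32/7) (11,63/4) (9,65/4)]
3. After y ≥ 7: [(9,7) (11,7) (11,63/4) (9,65/4)]
4. After y ≤ 17: [(9,7) (11,7) (11,63/4) (9,65/4)]
5. Canonical ring: [(9,7) (11,7) (11,63/4) (9,65/4)]

Clipped polygon: [(9,7) (11,7) (11,63/4) (9,65/4)]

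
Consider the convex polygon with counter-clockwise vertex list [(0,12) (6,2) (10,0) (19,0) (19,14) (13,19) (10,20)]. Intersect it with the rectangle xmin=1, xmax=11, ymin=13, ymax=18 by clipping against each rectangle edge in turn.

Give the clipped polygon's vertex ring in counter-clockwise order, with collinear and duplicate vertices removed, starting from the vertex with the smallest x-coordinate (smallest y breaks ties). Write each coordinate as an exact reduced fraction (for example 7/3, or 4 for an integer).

1. After x ≥ 1: [(1,64/5) (1,31/3) (6,2) (10,0) (19,0) (19,14) (13,19) (10,20)]
2. After x ≤ 11: [(1,64/5) (1,31/3) (6,2) (10,0) (11,0) (11,59/3) (10,20)]
3. After y ≥ 13: [(5/4,13) (11,13) (11,59/3) (10,20)]
4. After y ≤ 18: [(15/2,18) (5/4,13) (11,13) (11,18)]
5. Canonical ring: [(5/4,13) (11,13) (11,18) (15/2,18)]

Clipped polygon: [(5/4,13) (11,13) (11,18) (15/2,18)]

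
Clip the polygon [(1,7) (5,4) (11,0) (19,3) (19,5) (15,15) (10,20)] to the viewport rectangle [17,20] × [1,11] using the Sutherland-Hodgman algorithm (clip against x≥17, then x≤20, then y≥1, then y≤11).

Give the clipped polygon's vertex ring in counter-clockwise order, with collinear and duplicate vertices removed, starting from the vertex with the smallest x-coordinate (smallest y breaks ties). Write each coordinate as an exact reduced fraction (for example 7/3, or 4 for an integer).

1. After x ≥ 17: [(17,9/4) (19,3) (19,5) (17,10)]
2. After x ≤ 20: [(17,9/4) (19,3) (19,5) (17,10)]
3. After y ≥ 1: [(17,9/4) (19,3) (19,5) (17,10)]
4. After y ≤ 11: [(17,9/4) (19,3) (19,5) (17,10)]
5. Canonical ring: [(17,9/4) (19,3) (19,5) (17,10)]

Clipped polygon: [(17,9/4) (19,3) (19,5) (17,10)]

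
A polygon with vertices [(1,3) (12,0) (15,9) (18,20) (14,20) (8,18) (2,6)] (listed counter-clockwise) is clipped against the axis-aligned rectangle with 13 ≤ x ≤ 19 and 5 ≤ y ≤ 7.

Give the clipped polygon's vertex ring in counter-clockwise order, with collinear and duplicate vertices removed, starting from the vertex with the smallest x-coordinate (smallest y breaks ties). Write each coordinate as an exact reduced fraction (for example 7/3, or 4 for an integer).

Clipped polygon: [(13,5) (41/3,5) (43/3,7) (13,7)]

1. After x ≥ 13: [(13,3) (15,9) (18,20) (14,20) (13,59/3)]
2. After x ≤ 19: [(13,3) (15,9) (18,20) (14,20) (13,59/3)]
3. After y ≥ 5: [(13,5) (41/3,5) (15,9) (18,20) (14,20) (13,59/3)]
4. After y ≤ 7: [(13,7) (13,5) (41/3,5) (43/3,7)]
5. Canonical ring: [(13,5) (41/3,5) (43/3,7) (13,7)]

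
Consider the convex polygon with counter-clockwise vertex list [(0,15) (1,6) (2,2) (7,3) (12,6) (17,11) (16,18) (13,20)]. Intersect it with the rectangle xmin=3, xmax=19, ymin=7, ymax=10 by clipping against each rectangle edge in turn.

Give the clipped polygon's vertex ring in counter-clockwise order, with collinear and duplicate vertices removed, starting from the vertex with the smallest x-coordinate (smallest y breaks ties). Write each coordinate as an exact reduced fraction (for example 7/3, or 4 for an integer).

Clipped polygon: [(3,7) (13,7) (16,10) (3,10)]

1. After x ≥ 3: [(3,210/13) (3,11/5) (7,3) (12,6) (17,11) (16,18) (13,20)]
2. After x ≤ 19: [(3,210/13) (3,11/5) (7,3) (12,6) (17,11) (16,18) (13,20)]
3. After y ≥ 7: [(3,210/13) (3,7) (13,7) (17,11) (16,18) (13,20)]
4. After y ≤ 10: [(3,10) (3,7) (13,7) (16,10)]
5. Canonical ring: [(3,7) (13,7) (16,10) (3,10)]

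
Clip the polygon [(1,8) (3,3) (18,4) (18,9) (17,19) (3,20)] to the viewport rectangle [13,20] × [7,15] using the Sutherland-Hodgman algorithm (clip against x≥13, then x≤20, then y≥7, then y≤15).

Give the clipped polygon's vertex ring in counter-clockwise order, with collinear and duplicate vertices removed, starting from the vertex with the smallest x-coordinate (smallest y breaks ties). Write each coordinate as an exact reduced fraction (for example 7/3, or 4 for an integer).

Clipped polygon: [(13,7) (18,7) (18,9) (87/5,15) (13,15)]

1. After x ≥ 13: [(13,11/3) (18,4) (18,9) (17,19) (13,135/7)]
2. After x ≤ 20: [(13,11/3) (18,4) (18,9) (17,19) (13,135/7)]
3. After y ≥ 7: [(13,7) (18,7) (18,9) (17,19) (13,135/7)]
4. After y ≤ 15: [(13,15) (13,7) (18,7) (18,9) (87/5,15)]
5. Canonical ring: [(13,7) (18,7) (18,9) (87/5,15) (13,15)]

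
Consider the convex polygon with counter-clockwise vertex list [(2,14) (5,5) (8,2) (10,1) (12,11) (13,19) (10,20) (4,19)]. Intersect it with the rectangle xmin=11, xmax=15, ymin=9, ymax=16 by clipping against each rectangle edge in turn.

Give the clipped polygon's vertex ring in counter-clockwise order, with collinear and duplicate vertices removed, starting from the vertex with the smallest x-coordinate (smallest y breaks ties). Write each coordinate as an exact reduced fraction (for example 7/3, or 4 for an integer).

1. After x ≥ 11: [(11,6) (12,11) (13,19) (11,59/3)]
2. After x ≤ 15: [(11,6) (12,11) (13,19) (11,59/3)]
3. After y ≥ 9: [(11,9) (58/5,9) (12,11) (13,19) (11,59/3)]
4. After y ≤ 16: [(11,16) (11,9) (58/5,9) (12,11) (101/8,16)]
5. Canonical ring: [(11,9) (58/5,9) (12,11) (101/8,16) (11,16)]

Clipped polygon: [(11,9) (58/5,9) (12,11) (101/8,16) (11,16)]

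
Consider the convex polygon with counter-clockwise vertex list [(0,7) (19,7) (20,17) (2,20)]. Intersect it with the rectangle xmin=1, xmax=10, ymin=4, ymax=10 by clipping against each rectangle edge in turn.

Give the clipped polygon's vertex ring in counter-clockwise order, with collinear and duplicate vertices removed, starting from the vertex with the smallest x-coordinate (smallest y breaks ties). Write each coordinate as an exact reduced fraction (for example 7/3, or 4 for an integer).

Clipped polygon: [(1,7) (10,7) (10,10) (1,10)]

1. After x ≥ 1: [(1,27/2) (1,7) (19,7) (20,17) (2,20)]
2. After x ≤ 10: [(1,27/2) (1,7) (10,7) (10,56/3) (2,20)]
3. After y ≥ 4: [(1,27/2) (1,7) (10,7) (10,56/3) (2,20)]
4. After y ≤ 10: [(1,10) (1,7) (10,7) (10,10)]
5. Canonical ring: [(1,7) (10,7) (10,10) (1,10)]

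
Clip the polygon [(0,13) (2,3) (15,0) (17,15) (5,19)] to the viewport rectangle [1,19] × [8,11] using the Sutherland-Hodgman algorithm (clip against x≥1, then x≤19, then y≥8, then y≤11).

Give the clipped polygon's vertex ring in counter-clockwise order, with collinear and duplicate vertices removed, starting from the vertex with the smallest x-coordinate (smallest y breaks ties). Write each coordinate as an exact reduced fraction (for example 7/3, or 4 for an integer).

Clipped polygon: [(1,8) (241/15,8) (247/15,11) (1,11)]

1. After x ≥ 1: [(1,71/5) (1,8) (2,3) (15,0) (17,15) (5,19)]
2. After x ≤ 19: [(1,71/5) (1,8) (2,3) (15,0) (17,15) (5,19)]
3. After y ≥ 8: [(1,71/5) (1,8) (1,8) (241/15,8) (17,15) (5,19)]
4. After y ≤ 11: [(1,11) (1,8) (1,8) (241/15,8) (247/15,11)]
5. Canonical ring: [(1,8) (241/15,8) (247/15,11) (1,11)]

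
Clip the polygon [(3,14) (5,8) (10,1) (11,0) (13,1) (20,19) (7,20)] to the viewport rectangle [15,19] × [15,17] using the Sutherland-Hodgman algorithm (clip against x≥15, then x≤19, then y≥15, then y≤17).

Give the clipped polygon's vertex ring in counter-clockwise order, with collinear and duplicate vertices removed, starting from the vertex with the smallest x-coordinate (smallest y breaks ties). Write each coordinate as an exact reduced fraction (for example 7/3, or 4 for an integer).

1. After x ≥ 15: [(15,43/7) (20,19) (15,252/13)]
2. After x ≤ 19: [(15,43/7) (19,115/7) (19,248/13) (15,252/13)]
3. After y ≥ 15: [(15,15) (166/9,15) (19,115/7) (19,248/13) (15,252/13)]
4. After y ≤ 17: [(15,17) (15,15) (166/9,15) (19,115/7) (19,17)]
5. Canonical ring: [(15,15) (166/9,15) (19,115/7) (19,17) (15,17)]

Clipped polygon: [(15,15) (166/9,15) (19,115/7) (19,17) (15,17)]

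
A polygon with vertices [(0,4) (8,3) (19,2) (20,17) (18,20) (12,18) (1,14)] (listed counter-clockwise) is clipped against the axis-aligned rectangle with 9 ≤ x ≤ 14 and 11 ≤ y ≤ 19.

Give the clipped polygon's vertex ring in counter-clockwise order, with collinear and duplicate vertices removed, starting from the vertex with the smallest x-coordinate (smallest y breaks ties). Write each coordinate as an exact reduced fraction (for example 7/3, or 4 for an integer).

1. After x ≥ 9: [(9,32/11) (19,2) (20,17) (18,20) (12,18) (9,186/11)]
2. After x ≤ 14: [(9,32/11) (14,27/11) (14,56/3) (12,18) (9,186/11)]
3. After y ≥ 11: [(9,11) (14,11) (14,56/3) (12,18) (9,186/11)]
4. After y ≤ 19: [(9,11) (14,11) (14,56/3) (12,18) (9,186/11)]
5. Canonical ring: [(9,11) (14,11) (14,56/3) (12,18) (9,186/11)]

Clipped polygon: [(9,11) (14,11) (14,56/3) (12,18) (9,186/11)]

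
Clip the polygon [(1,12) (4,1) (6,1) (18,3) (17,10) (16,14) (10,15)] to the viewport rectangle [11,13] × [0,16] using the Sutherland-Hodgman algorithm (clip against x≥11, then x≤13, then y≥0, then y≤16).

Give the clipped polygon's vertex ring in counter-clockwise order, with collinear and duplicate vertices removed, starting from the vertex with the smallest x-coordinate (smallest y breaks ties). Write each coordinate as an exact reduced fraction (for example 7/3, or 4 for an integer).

1. After x ≥ 11: [(11,11/6) (18,3) (17,10) (16,14) (11,89/6)]
2. After x ≤ 13: [(11,11/6) (13,13/6) (13,29/2) (11,89/6)]
3. After y ≥ 0: [(11,11/6) (13,13/6) (13,29/2) (11,89/6)]
4. After y ≤ 16: [(11,11/6) (13,13/6) (13,29/2) (11,89/6)]
5. Canonical ring: [(11,11/6) (13,13/6) (13,29/2) (11,89/6)]

Clipped polygon: [(11,11/6) (13,13/6) (13,29/2) (11,89/6)]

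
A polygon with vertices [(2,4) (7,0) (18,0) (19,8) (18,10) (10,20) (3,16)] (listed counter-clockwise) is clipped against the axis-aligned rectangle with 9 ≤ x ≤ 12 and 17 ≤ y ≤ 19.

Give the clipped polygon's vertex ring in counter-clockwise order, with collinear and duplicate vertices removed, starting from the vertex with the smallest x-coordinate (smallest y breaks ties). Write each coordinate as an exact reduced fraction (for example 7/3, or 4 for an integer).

Clipped polygon: [(9,17) (12,17) (12,35/2) (54/5,19) (9,19)]

1. After x ≥ 9: [(9,0) (18,0) (19,8) (18,10) (10,20) (9,136/7)]
2. After x ≤ 12: [(9,0) (12,0) (12,35/2) (10,20) (9,136/7)]
3. After y ≥ 17: [(9,17) (12,17) (12,35/2) (10,20) (9,136/7)]
4. After y ≤ 19: [(9,19) (9,17) (12,17) (12,35/2) (54/5,19)]
5. Canonical ring: [(9,17) (12,17) (12,35/2) (54/5,19) (9,19)]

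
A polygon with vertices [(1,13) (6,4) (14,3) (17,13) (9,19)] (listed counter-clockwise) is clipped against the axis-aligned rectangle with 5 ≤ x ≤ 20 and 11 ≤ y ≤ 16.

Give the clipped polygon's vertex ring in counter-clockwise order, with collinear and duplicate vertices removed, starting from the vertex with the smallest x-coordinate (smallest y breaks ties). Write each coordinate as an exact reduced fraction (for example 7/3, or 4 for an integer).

1. After x ≥ 5: [(5,16) (5,29/5) (6,4) (14,3) (17,13) (9,19)]
2. After x ≤ 20: [(5,16) (5,29/5) (6,4) (14,3) (17,13) (9,19)]
3. After y ≥ 11: [(5,16) (5,11) (82/5,11) (17,13) (9,19)]
4. After y ≤ 16: [(5,16) (5,16) (5,11) (82/5,11) (17,13) (13,16)]
5. Canonical ring: [(5,11) (82/5,11) (17,13) (13,16) (5,16)]

Clipped polygon: [(5,11) (82/5,11) (17,13) (13,16) (5,16)]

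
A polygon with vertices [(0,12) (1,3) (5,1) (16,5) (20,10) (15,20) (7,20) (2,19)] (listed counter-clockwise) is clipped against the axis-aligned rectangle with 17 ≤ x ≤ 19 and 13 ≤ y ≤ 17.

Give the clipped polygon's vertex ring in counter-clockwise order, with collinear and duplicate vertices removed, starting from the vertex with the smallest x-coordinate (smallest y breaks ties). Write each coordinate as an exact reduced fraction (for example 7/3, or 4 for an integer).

Clipped polygon: [(17,13) (37/2,13) (17,16)]

1. After x ≥ 17: [(17,25/4) (20,10) (17,16)]
2. After x ≤ 19: [(17,25/4) (19,35/4) (19,12) (17,16)]
3. After y ≥ 13: [(17,13) (37/2,13) (17,16)]
4. After y ≤ 17: [(17,13) (37/2,13) (17,16)]
5. Canonical ring: [(17,13) (37/2,13) (17,16)]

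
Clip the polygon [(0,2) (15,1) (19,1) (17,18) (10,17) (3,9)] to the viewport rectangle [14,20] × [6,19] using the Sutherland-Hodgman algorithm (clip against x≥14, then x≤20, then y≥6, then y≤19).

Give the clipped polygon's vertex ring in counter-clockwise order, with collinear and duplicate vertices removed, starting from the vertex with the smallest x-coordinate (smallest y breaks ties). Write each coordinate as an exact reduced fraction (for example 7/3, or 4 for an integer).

Clipped polygon: [(14,6) (313/17,6) (17,18) (14,123/7)]

1. After x ≥ 14: [(14,16/15) (15,1) (19,1) (17,18) (14,123/7)]
2. After x ≤ 20: [(14,16/15) (15,1) (19,1) (17,18) (14,123/7)]
3. After y ≥ 6: [(14,6) (313/17,6) (17,18) (14,123/7)]
4. After y ≤ 19: [(14,6) (313/17,6) (17,18) (14,123/7)]
5. Canonical ring: [(14,6) (313/17,6) (17,18) (14,123/7)]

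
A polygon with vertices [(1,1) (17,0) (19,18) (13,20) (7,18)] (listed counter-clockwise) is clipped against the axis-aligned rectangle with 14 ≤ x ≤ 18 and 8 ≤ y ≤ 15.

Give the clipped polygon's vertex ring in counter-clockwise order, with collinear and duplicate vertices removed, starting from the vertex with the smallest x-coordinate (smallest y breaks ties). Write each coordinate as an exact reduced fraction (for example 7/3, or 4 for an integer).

Clipped polygon: [(14,8) (161/9,8) (18,9) (18,15) (14,15)]

1. After x ≥ 14: [(14,3/16) (17,0) (19,18) (14,59/3)]
2. After x ≤ 18: [(14,3/16) (17,0) (18,9) (18,55/3) (14,59/3)]
3. After y ≥ 8: [(14,8) (161/9,8) (18,9) (18,55/3) (14,59/3)]
4. After y ≤ 15: [(14,15) (14,8) (161/9,8) (18,9) (18,15)]
5. Canonical ring: [(14,8) (161/9,8) (18,9) (18,15) (14,15)]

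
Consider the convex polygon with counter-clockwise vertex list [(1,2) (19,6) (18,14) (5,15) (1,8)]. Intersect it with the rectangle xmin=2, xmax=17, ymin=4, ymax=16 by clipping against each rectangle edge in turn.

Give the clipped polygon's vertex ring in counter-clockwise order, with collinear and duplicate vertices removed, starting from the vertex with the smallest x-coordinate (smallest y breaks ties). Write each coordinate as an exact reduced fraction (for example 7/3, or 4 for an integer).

Clipped polygon: [(2,4) (10,4) (17,50/9) (17,183/13) (5,15) (2,39/4)]

1. After x ≥ 2: [(2,20/9) (19,6) (18,14) (5,15) (2,39/4)]
2. After x ≤ 17: [(2,20/9) (17,50/9) (17,183/13) (5,15) (2,39/4)]
3. After y ≥ 4: [(2,4) (10,4) (17,50/9) (17,183/13) (5,15) (2,39/4)]
4. After y ≤ 16: [(2,4) (10,4) (17,50/9) (17,183/13) (5,15) (2,39/4)]
5. Canonical ring: [(2,4) (10,4) (17,50/9) (17,183/13) (5,15) (2,39/4)]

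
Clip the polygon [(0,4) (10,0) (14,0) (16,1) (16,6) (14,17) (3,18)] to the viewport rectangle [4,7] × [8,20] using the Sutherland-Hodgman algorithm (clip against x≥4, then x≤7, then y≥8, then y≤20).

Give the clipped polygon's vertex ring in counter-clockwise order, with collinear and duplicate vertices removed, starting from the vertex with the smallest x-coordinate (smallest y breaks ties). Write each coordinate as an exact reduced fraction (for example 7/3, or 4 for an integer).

Clipped polygon: [(4,8) (7,8) (7,194/11) (4,197/11)]

1. After x ≥ 4: [(4,12/5) (10,0) (14,0) (16,1) (16,6) (14,17) (4,197/11)]
2. After x ≤ 7: [(4,12/5) (7,6/5) (7,194/11) (4,197/11)]
3. After y ≥ 8: [(4,8) (7,8) (7,194/11) (4,197/11)]
4. After y ≤ 20: [(4,8) (7,8) (7,194/11) (4,197/11)]
5. Canonical ring: [(4,8) (7,8) (7,194/11) (4,197/11)]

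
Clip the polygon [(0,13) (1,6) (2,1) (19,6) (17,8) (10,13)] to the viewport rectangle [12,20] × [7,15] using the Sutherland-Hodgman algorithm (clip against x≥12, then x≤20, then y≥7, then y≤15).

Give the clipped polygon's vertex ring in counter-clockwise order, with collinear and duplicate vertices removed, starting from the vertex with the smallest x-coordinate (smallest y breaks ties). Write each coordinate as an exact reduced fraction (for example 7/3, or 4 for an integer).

Clipped polygon: [(12,7) (18,7) (17,8) (12,81/7)]

1. After x ≥ 12: [(12,67/17) (19,6) (17,8) (12,81/7)]
2. After x ≤ 20: [(12,67/17) (19,6) (17,8) (12,81/7)]
3. After y ≥ 7: [(12,7) (18,7) (17,8) (12,81/7)]
4. After y ≤ 15: [(12,7) (18,7) (17,8) (12,81/7)]
5. Canonical ring: [(12,7) (18,7) (17,8) (12,81/7)]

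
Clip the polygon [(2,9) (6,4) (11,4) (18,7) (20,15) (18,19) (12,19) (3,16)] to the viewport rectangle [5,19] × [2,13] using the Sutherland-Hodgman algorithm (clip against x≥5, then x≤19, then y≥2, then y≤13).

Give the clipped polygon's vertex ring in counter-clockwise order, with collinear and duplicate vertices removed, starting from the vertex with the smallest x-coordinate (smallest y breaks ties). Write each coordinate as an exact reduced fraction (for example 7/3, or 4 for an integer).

1. After x ≥ 5: [(5,21/4) (6,4) (11,4) (18,7) (20,15) (18,19) (12,19) (5,50/3)]
2. After x ≤ 19: [(5,21/4) (6,4) (11,4) (18,7) (19,11) (19,17) (18,19) (12,19) (5,50/3)]
3. After y ≥ 2: [(5,21/4) (6,4) (11,4) (18,7) (19,11) (19,17) (18,19) (12,19) (5,50/3)]
4. After y ≤ 13: [(5,13) (5,21/4) (6,4) (11,4) (18,7) (19,11) (19,13)]
5. Canonical ring: [(5,21/4) (6,4) (11,4) (18,7) (19,11) (19,13) (5,13)]

Clipped polygon: [(5,21/4) (6,4) (11,4) (18,7) (19,11) (19,13) (5,13)]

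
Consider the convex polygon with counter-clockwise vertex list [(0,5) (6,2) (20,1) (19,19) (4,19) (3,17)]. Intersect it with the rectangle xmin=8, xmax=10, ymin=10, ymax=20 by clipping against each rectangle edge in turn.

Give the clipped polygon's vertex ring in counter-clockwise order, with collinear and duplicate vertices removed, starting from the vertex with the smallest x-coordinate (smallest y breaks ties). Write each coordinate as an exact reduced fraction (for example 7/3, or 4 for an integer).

1. After x ≥ 8: [(8,13/7) (20,1) (19,19) (8,19)]
2. After x ≤ 10: [(8,13/7) (10,12/7) (10,19) (8,19)]
3. After y ≥ 10: [(8,10) (10,10) (10,19) (8,19)]
4. After y ≤ 20: [(8,10) (10,10) (10,19) (8,19)]
5. Canonical ring: [(8,10) (10,10) (10,19) (8,19)]

Clipped polygon: [(8,10) (10,10) (10,19) (8,19)]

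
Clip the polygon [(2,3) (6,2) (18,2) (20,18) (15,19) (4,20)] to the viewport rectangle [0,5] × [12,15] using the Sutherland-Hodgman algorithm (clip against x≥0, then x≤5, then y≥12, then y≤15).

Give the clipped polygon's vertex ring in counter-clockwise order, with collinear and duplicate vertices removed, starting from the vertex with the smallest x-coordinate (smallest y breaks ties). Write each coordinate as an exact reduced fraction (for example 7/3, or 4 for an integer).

1. After x ≥ 0: [(2,3) (6,2) (18,2) (20,18) (15,19) (4,20)]
2. After x ≤ 5: [(2,3) (5,9/4) (5,219/11) (4,20)]
3. After y ≥ 12: [(52/17,12) (5,12) (5,219/11) (4,20)]
4. After y ≤ 15: [(58/17,15) (52/17,12) (5,12) (5,15)]
5. Canonical ring: [(52/17,12) (5,12) (5,15) (58/17,15)]

Clipped polygon: [(52/17,12) (5,12) (5,15) (58/17,15)]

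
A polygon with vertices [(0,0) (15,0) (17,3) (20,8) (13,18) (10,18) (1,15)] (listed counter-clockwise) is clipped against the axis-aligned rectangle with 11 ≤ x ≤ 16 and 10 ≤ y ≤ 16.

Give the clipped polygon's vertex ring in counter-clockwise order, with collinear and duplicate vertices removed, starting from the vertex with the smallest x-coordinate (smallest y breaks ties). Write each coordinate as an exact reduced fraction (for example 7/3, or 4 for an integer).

Clipped polygon: [(11,10) (16,10) (16,96/7) (72/5,16) (11,16)]

1. After x ≥ 11: [(11,0) (15,0) (17,3) (20,8) (13,18) (11,18)]
2. After x ≤ 16: [(11,0) (15,0) (16,3/2) (16,96/7) (13,18) (11,18)]
3. After y ≥ 10: [(11,10) (16,10) (16,96/7) (13,18) (11,18)]
4. After y ≤ 16: [(11,16) (11,10) (16,10) (16,96/7) (72/5,16)]
5. Canonical ring: [(11,10) (16,10) (16,96/7) (72/5,16) (11,16)]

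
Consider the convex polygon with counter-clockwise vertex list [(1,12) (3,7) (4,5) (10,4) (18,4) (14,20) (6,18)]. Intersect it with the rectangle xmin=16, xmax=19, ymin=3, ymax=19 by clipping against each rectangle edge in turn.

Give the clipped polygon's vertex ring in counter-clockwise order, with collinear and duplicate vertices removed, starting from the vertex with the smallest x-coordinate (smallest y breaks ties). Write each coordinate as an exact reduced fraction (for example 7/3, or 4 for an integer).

1. After x ≥ 16: [(16,4) (18,4) (16,12)]
2. After x ≤ 19: [(16,4) (18,4) (16,12)]
3. After y ≥ 3: [(16,4) (18,4) (16,12)]
4. After y ≤ 19: [(16,4) (18,4) (16,12)]
5. Canonical ring: [(16,4) (18,4) (16,12)]

Clipped polygon: [(16,4) (18,4) (16,12)]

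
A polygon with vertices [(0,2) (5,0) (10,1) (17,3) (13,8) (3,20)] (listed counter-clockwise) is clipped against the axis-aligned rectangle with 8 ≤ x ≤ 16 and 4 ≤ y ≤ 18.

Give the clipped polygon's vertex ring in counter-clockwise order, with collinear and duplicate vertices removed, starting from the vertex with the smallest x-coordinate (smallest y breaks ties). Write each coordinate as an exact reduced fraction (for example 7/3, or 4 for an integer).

Clipped polygon: [(8,4) (16,4) (16,17/4) (13,8) (8,14)]

1. After x ≥ 8: [(8,3/5) (10,1) (17,3) (13,8) (8,14)]
2. After x ≤ 16: [(8,3/5) (10,1) (16,19/7) (16,17/4) (13,8) (8,14)]
3. After y ≥ 4: [(8,4) (16,4) (16,17/4) (13,8) (8,14)]
4. After y ≤ 18: [(8,4) (16,4) (16,17/4) (13,8) (8,14)]
5. Canonical ring: [(8,4) (16,4) (16,17/4) (13,8) (8,14)]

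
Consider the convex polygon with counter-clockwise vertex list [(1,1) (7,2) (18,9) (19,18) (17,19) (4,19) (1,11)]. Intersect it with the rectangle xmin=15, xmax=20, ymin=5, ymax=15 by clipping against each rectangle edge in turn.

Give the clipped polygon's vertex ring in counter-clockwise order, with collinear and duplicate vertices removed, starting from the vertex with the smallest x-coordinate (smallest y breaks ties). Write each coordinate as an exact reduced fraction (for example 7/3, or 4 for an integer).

Clipped polygon: [(15,78/11) (18,9) (56/3,15) (15,15)]

1. After x ≥ 15: [(15,78/11) (18,9) (19,18) (17,19) (15,19)]
2. After x ≤ 20: [(15,78/11) (18,9) (19,18) (17,19) (15,19)]
3. After y ≥ 5: [(15,78/11) (18,9) (19,18) (17,19) (15,19)]
4. After y ≤ 15: [(15,15) (15,78/11) (18,9) (56/3,15)]
5. Canonical ring: [(15,78/11) (18,9) (56/3,15) (15,15)]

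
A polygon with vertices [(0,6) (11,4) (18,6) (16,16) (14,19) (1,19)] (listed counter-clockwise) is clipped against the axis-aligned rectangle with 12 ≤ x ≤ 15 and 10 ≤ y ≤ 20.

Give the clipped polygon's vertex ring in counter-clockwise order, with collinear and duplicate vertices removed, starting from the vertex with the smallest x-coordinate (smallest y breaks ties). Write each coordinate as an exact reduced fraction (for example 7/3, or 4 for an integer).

1. After x ≥ 12: [(12,30/7) (18,6) (16,16) (14,19) (12,19)]
2. After x ≤ 15: [(12,30/7) (15,36/7) (15,35/2) (14,19) (12,19)]
3. After y ≥ 10: [(12,10) (15,10) (15,35/2) (14,19) (12,19)]
4. After y ≤ 20: [(12,10) (15,10) (15,35/2) (14,19) (12,19)]
5. Canonical ring: [(12,10) (15,10) (15,35/2) (14,19) (12,19)]

Clipped polygon: [(12,10) (15,10) (15,35/2) (14,19) (12,19)]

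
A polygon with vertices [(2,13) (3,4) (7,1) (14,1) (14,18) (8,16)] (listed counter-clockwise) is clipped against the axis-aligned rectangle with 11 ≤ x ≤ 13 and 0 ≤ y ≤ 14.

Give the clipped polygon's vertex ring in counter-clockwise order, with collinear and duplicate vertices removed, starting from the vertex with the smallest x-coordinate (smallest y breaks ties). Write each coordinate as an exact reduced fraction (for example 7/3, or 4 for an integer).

Clipped polygon: [(11,1) (13,1) (13,14) (11,14)]

1. After x ≥ 11: [(11,1) (14,1) (14,18) (11,17)]
2. After x ≤ 13: [(11,1) (13,1) (13,53/3) (11,17)]
3. After y ≥ 0: [(11,1) (13,1) (13,53/3) (11,17)]
4. After y ≤ 14: [(11,14) (11,1) (13,1) (13,14)]
5. Canonical ring: [(11,1) (13,1) (13,14) (11,14)]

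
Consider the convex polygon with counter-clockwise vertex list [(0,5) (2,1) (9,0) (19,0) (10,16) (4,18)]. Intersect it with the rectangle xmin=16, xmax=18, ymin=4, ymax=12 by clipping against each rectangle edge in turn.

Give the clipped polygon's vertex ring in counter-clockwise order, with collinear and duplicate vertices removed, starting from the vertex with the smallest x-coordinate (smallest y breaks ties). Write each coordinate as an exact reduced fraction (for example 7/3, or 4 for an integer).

Clipped polygon: [(16,4) (67/4,4) (16,16/3)]

1. After x ≥ 16: [(16,0) (19,0) (16,16/3)]
2. After x ≤ 18: [(16,0) (18,0) (18,16/9) (16,16/3)]
3. After y ≥ 4: [(16,4) (67/4,4) (16,16/3)]
4. After y ≤ 12: [(16,4) (67/4,4) (16,16/3)]
5. Canonical ring: [(16,4) (67/4,4) (16,16/3)]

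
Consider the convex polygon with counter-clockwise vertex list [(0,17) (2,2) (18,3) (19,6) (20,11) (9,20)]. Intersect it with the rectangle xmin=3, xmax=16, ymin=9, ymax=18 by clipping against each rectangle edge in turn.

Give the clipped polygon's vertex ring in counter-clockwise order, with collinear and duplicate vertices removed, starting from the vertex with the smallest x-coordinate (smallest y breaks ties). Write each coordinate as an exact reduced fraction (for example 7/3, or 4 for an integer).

Clipped polygon: [(3,9) (16,9) (16,157/11) (103/9,18) (3,18)]

1. After x ≥ 3: [(3,18) (3,33/16) (18,3) (19,6) (20,11) (9,20)]
2. After x ≤ 16: [(3,18) (3,33/16) (16,23/8) (16,157/11) (9,20)]
3. After y ≥ 9: [(3,18) (3,9) (16,9) (16,157/11) (9,20)]
4. After y ≤ 18: [(3,18) (3,18) (3,9) (16,9) (16,157/11) (103/9,18)]
5. Canonical ring: [(3,9) (16,9) (16,157/11) (103/9,18) (3,18)]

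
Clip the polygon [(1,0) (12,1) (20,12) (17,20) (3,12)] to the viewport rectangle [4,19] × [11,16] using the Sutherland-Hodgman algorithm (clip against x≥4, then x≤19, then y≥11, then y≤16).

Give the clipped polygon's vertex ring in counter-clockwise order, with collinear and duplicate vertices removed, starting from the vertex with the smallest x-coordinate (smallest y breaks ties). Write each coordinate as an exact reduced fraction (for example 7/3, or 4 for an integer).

Clipped polygon: [(4,11) (19,11) (19,44/3) (37/2,16) (10,16) (4,88/7)]

1. After x ≥ 4: [(4,3/11) (12,1) (20,12) (17,20) (4,88/7)]
2. After x ≤ 19: [(4,3/11) (12,1) (19,85/8) (19,44/3) (17,20) (4,88/7)]
3. After y ≥ 11: [(4,11) (19,11) (19,44/3) (17,20) (4,88/7)]
4. After y ≤ 16: [(4,11) (19,11) (19,44/3) (37/2,16) (10,16) (4,88/7)]
5. Canonical ring: [(4,11) (19,11) (19,44/3) (37/2,16) (10,16) (4,88/7)]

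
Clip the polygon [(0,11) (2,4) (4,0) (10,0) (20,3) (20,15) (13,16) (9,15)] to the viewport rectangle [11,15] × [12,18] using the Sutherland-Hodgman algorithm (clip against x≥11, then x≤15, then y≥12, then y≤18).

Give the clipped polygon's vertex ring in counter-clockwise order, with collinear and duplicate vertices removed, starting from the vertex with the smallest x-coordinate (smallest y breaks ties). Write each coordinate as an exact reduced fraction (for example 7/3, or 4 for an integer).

Clipped polygon: [(11,12) (15,12) (15,110/7) (13,16) (11,31/2)]

1. After x ≥ 11: [(11,3/10) (20,3) (20,15) (13,16) (11,31/2)]
2. After x ≤ 15: [(11,3/10) (15,3/2) (15,110/7) (13,16) (11,31/2)]
3. After y ≥ 12: [(11,12) (15,12) (15,110/7) (13,16) (11,31/2)]
4. After y ≤ 18: [(11,12) (15,12) (15,110/7) (13,16) (11,31/2)]
5. Canonical ring: [(11,12) (15,12) (15,110/7) (13,16) (11,31/2)]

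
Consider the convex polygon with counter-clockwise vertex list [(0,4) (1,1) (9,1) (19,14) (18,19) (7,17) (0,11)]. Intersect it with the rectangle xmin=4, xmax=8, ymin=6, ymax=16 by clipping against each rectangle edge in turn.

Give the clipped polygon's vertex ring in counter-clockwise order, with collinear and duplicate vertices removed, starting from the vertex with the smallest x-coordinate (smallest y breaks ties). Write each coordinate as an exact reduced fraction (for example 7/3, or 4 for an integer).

1. After x ≥ 4: [(4,1) (9,1) (19,14) (18,19) (7,17) (4,101/7)]
2. After x ≤ 8: [(4,1) (8,1) (8,189/11) (7,17) (4,101/7)]
3. After y ≥ 6: [(4,6) (8,6) (8,189/11) (7,17) (4,101/7)]
4. After y ≤ 16: [(4,6) (8,6) (8,16) (35/6,16) (4,101/7)]
5. Canonical ring: [(4,6) (8,6) (8,16) (35/6,16) (4,101/7)]

Clipped polygon: [(4,6) (8,6) (8,16) (35/6,16) (4,101/7)]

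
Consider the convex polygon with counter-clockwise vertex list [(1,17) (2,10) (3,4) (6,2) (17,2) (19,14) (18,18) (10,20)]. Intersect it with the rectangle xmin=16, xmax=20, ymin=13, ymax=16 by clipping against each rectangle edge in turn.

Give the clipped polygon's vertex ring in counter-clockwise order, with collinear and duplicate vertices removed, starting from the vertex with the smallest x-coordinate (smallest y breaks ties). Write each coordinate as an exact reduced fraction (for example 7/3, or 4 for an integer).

1. After x ≥ 16: [(16,2) (17,2) (19,14) (18,18) (16,37/2)]
2. After x ≤ 20: [(16,2) (17,2) (19,14) (18,18) (16,37/2)]
3. After y ≥ 13: [(16,13) (113/6,13) (19,14) (18,18) (16,37/2)]
4. After y ≤ 16: [(16,16) (16,13) (113/6,13) (19,14) (37/2,16)]
5. Canonical ring: [(16,13) (113/6,13) (19,14) (37/2,16) (16,16)]

Clipped polygon: [(16,13) (113/6,13) (19,14) (37/2,16) (16,16)]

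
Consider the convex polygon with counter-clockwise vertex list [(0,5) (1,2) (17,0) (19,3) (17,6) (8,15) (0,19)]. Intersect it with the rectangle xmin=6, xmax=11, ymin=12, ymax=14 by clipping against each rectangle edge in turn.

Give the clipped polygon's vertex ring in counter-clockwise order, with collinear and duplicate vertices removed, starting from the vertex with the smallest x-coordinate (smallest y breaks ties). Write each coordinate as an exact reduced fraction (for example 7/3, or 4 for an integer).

Clipped polygon: [(6,12) (11,12) (9,14) (6,14)]

1. After x ≥ 6: [(6,11/8) (17,0) (19,3) (17,6) (8,15) (6,16)]
2. After x ≤ 11: [(6,11/8) (11,3/4) (11,12) (8,15) (6,16)]
3. After y ≥ 12: [(6,12) (11,12) (11,12) (8,15) (6,16)]
4. After y ≤ 14: [(6,14) (6,12) (11,12) (11,12) (9,14)]
5. Canonical ring: [(6,12) (11,12) (9,14) (6,14)]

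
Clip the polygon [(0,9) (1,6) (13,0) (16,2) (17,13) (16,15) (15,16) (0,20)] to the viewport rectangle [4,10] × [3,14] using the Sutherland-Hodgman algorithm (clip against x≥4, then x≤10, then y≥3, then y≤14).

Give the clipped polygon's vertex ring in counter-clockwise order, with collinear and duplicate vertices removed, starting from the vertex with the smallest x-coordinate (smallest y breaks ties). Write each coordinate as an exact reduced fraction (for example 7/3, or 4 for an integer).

1. After x ≥ 4: [(4,9/2) (13,0) (16,2) (17,13) (16,15) (15,16) (4,284/15)]
2. After x ≤ 10: [(4,9/2) (10,3/2) (10,52/3) (4,284/15)]
3. After y ≥ 3: [(4,9/2) (7,3) (10,3) (10,52/3) (4,284/15)]
4. After y ≤ 14: [(4,14) (4,9/2) (7,3) (10,3) (10,14)]
5. Canonical ring: [(4,9/2) (7,3) (10,3) (10,14) (4,14)]

Clipped polygon: [(4,9/2) (7,3) (10,3) (10,14) (4,14)]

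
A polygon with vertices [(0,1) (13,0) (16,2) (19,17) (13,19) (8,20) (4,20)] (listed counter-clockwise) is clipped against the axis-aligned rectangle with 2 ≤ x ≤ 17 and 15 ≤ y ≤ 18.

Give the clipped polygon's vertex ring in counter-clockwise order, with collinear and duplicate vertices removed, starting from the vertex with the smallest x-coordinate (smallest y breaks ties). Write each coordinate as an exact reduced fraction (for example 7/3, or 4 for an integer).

1. After x ≥ 2: [(2,21/2) (2,11/13) (13,0) (16,2) (19,17) (13,19) (8,20) (4,20)]
2. After x ≤ 17: [(2,21/2) (2,11/13) (13,0) (16,2) (17,7) (17,53/3) (13,19) (8,20) (4,20)]
3. After y ≥ 15: [(56/19,15) (17,15) (17,53/3) (13,19) (8,20) (4,20)]
4. After y ≤ 18: [(68/19,18) (56/19,15) (17,15) (17,53/3) (16,18)]
5. Canonical ring: [(56/19,15) (17,15) (17,53/3) (16,18) (68/19,18)]

Clipped polygon: [(56/19,15) (17,15) (17,53/3) (16,18) (68/19,18)]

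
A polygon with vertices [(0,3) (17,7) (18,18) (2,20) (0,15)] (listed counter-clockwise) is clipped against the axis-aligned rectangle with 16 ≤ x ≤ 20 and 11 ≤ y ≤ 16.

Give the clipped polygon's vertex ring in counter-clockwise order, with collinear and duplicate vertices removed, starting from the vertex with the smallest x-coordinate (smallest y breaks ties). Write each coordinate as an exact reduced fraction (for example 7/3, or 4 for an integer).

1. After x ≥ 16: [(16,115/17) (17,7) (18,18) (16,73/4)]
2. After x ≤ 20: [(16,115/17) (17,7) (18,18) (16,73/4)]
3. After y ≥ 11: [(16,11) (191/11,11) (18,18) (16,73/4)]
4. After y ≤ 16: [(16,16) (16,11) (191/11,11) (196/11,16)]
5. Canonical ring: [(16,11) (191/11,11) (196/11,16) (16,16)]

Clipped polygon: [(16,11) (191/11,11) (196/11,16) (16,16)]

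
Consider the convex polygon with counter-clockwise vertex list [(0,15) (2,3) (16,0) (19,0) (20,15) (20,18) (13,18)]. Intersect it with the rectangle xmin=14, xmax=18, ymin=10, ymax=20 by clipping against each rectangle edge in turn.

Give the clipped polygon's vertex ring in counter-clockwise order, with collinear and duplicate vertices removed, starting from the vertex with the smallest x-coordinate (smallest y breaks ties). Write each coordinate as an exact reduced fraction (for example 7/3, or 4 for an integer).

Clipped polygon: [(14,10) (18,10) (18,18) (14,18)]

1. After x ≥ 14: [(14,3/7) (16,0) (19,0) (20,15) (20,18) (14,18)]
2. After x ≤ 18: [(14,3/7) (16,0) (18,0) (18,18) (14,18)]
3. After y ≥ 10: [(14,10) (18,10) (18,18) (14,18)]
4. After y ≤ 20: [(14,10) (18,10) (18,18) (14,18)]
5. Canonical ring: [(14,10) (18,10) (18,18) (14,18)]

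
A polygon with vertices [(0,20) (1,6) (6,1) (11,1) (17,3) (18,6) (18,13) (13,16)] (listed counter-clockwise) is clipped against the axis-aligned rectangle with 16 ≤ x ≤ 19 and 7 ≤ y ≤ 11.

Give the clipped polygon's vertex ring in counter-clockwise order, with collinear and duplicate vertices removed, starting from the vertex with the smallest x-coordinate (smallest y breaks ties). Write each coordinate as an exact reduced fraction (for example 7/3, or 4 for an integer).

1. After x ≥ 16: [(16,8/3) (17,3) (18,6) (18,13) (16,71/5)]
2. After x ≤ 19: [(16,8/3) (17,3) (18,6) (18,13) (16,71/5)]
3. After y ≥ 7: [(16,7) (18,7) (18,13) (16,71/5)]
4. After y ≤ 11: [(16,11) (16,7) (18,7) (18,11)]
5. Canonical ring: [(16,7) (18,7) (18,11) (16,11)]

Clipped polygon: [(16,7) (18,7) (18,11) (16,11)]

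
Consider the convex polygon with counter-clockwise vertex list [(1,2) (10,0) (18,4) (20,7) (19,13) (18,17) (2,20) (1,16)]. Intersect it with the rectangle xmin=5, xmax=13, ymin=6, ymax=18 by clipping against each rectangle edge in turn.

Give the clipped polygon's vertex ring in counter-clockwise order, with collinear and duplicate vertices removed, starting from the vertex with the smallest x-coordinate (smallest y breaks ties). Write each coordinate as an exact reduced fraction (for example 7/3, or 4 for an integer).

Clipped polygon: [(5,6) (13,6) (13,287/16) (38/3,18) (5,18)]

1. After x ≥ 5: [(5,10/9) (10,0) (18,4) (20,7) (19,13) (18,17) (5,311/16)]
2. After x ≤ 13: [(5,10/9) (10,0) (13,3/2) (13,287/16) (5,311/16)]
3. After y ≥ 6: [(5,6) (13,6) (13,287/16) (5,311/16)]
4. After y ≤ 18: [(5,18) (5,6) (13,6) (13,287/16) (38/3,18)]
5. Canonical ring: [(5,6) (13,6) (13,287/16) (38/3,18) (5,18)]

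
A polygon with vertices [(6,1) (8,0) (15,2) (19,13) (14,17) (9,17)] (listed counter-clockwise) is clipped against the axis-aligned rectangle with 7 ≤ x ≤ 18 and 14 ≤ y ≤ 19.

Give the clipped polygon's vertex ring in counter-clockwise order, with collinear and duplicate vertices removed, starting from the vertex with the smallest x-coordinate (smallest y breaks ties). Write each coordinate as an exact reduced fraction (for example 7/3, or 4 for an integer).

1. After x ≥ 7: [(7,19/3) (7,1/2) (8,0) (15,2) (19,13) (14,17) (9,17)]
2. After x ≤ 18: [(7,19/3) (7,1/2) (8,0) (15,2) (18,41/4) (18,69/5) (14,17) (9,17)]
3. After y ≥ 14: [(135/16,14) (71/4,14) (14,17) (9,17)]
4. After y ≤ 19: [(135/16,14) (71/4,14) (14,17) (9,17)]
5. Canonical ring: [(135/16,14) (71/4,14) (14,17) (9,17)]

Clipped polygon: [(135/16,14) (71/4,14) (14,17) (9,17)]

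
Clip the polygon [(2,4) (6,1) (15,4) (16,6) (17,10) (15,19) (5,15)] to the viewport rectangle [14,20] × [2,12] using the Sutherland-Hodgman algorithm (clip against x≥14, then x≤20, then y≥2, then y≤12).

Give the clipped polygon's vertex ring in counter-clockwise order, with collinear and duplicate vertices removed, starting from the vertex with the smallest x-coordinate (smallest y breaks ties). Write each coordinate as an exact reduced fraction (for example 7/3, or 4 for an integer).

1. After x ≥ 14: [(14,11/3) (15,4) (16,6) (17,10) (15,19) (14,93/5)]
2. After x ≤ 20: [(14,11/3) (15,4) (16,6) (17,10) (15,19) (14,93/5)]
3. After y ≥ 2: [(14,11/3) (15,4) (16,6) (17,10) (15,19) (14,93/5)]
4. After y ≤ 12: [(14,12) (14,11/3) (15,4) (16,6) (17,10) (149/9,12)]
5. Canonical ring: [(14,11/3) (15,4) (16,6) (17,10) (149/9,12) (14,12)]

Clipped polygon: [(14,11/3) (15,4) (16,6) (17,10) (149/9,12) (14,12)]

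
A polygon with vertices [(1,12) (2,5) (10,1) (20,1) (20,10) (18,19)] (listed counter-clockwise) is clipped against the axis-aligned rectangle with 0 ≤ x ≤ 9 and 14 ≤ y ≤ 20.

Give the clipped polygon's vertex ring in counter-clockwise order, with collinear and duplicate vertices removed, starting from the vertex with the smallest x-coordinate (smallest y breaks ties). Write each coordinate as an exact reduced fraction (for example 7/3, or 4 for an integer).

Clipped polygon: [(41/7,14) (9,14) (9,260/17)]

1. After x ≥ 0: [(1,12) (2,5) (10,1) (20,1) (20,10) (18,19)]
2. After x ≤ 9: [(9,260/17) (1,12) (2,5) (9,3/2)]
3. After y ≥ 14: [(9,14) (9,260/17) (41/7,14)]
4. After y ≤ 20: [(9,14) (9,260/17) (41/7,14)]
5. Canonical ring: [(41/7,14) (9,14) (9,260/17)]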